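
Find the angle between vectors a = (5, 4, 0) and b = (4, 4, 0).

a·b = 5·4 + 4·4 + 0·0 = 20 + 16 + 0 = 36
|a| = √(5² + 4² + 0²) = √41 ≈ 6.403
|b| = √(4² + 4² + 0²) = √32 ≈ 5.657
cos θ = (a·b)/(|a||b|) = 36/(6.403·5.657) ≈ 0.9939
θ = arccos(0.9939) ≈ 6.34°

6.34°


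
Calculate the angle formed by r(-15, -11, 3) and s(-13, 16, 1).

r·s = (-15)·(-13) + (-11)·16 + 3·1 = 195 - 176 + 3 = 22
|r| = √((-15)² + (-11)² + 3²) = √355 ≈ 18.84
|s| = √((-13)² + 16² + 1²) = √426 ≈ 20.64
cos θ = (r·s)/(|r||s|) = 22/(18.84·20.64) ≈ 0.05657
θ = arccos(0.05657) ≈ 86.76°

86.76°


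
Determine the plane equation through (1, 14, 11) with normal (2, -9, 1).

The plane through P with normal n = (a, b, c) satisfies n·(r - P) = 0,
i.e. ax + by + cz = a·x₀ + b·y₀ + c·z₀.
d = 2·1 + (-9)·14 + 1·11
  = 2 - 126 + 11
  = -113
Equation: 2x - 9y + z = -113

2x - 9y + z = -113


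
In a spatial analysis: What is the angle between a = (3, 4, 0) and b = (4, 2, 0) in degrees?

a·b = 3·4 + 4·2 + 0·0 = 12 + 8 + 0 = 20
|a| = √(3² + 4² + 0²) = √25 ≈ 5
|b| = √(4² + 2² + 0²) = √20 ≈ 4.472
cos θ = (a·b)/(|a||b|) = 20/(5·4.472) ≈ 0.8944
θ = arccos(0.8944) ≈ 26.57°

26.57°


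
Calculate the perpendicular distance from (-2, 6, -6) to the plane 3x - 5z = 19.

distance = |a·x₀ + b·y₀ + c·z₀ - d| / √(a² + b² + c²)
  = |3·(-2) + 0·6 + (-5)·(-6) - 19| / √(3² + 0² + (-5)²)
  = |-6 + 0 + 30 - 19| / √(9 + 0 + 25)
  = |5| / √34
  = 5 / 5.831
  ≈ 0.8575

0.8575


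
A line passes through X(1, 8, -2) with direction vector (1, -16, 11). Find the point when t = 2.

P(t) = X + t·d
  = (1 + 1·2, 8 + (-16)·2, -2 + 11·2)
  = (1 + 2, 8 - 32, -2 + 22)
  = (3, -24, 20)

(3, -24, 20)


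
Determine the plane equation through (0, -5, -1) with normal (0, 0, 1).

The plane through P with normal n = (a, b, c) satisfies n·(r - P) = 0,
i.e. ax + by + cz = a·x₀ + b·y₀ + c·z₀.
d = 0·0 + 0·(-5) + 1·(-1)
  = 0 + 0 - 1
  = -1
Equation: z = -1

z = -1


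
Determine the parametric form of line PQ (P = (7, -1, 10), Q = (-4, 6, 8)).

Direction vector d = Q - P = (-4 - 7, 6 + 1, 8 - 10) = (-11, 7, -2)
Parametric form r = P + t·d:
x = 7 - 11t, y = -1 + 7t, z = 10 - 2t

x = 7 - 11t, y = -1 + 7t, z = 10 - 2t


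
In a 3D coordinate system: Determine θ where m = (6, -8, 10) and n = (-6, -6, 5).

m·n = 6·(-6) + (-8)·(-6) + 10·5 = -36 + 48 + 50 = 62
|m| = √(6² + (-8)² + 10²) = √200 ≈ 14.14
|n| = √((-6)² + (-6)² + 5²) = √97 ≈ 9.849
cos θ = (m·n)/(|m||n|) = 62/(14.14·9.849) ≈ 0.4451
θ = arccos(0.4451) ≈ 63.57°

63.57°


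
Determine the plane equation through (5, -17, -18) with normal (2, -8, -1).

The plane through P with normal n = (a, b, c) satisfies n·(r - P) = 0,
i.e. ax + by + cz = a·x₀ + b·y₀ + c·z₀.
d = 2·5 + (-8)·(-17) + (-1)·(-18)
  = 10 + 136 + 18
  = 164
Equation: 2x - 8y - z = 164

2x - 8y - z = 164


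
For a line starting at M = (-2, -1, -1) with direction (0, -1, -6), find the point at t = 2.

P(t) = M + t·d
  = (-2 + 0·2, -1 + (-1)·2, -1 + (-6)·2)
  = (-2 + 0, -1 - 2, -1 - 12)
  = (-2, -3, -13)

(-2, -3, -13)


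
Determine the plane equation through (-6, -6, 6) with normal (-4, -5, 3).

The plane through P with normal n = (a, b, c) satisfies n·(r - P) = 0,
i.e. ax + by + cz = a·x₀ + b·y₀ + c·z₀.
d = (-4)·(-6) + (-5)·(-6) + 3·6
  = 24 + 30 + 18
  = 72
Equation: -4x - 5y + 3z = 72

-4x - 5y + 3z = 72


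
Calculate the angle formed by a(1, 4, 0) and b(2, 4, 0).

a·b = 1·2 + 4·4 + 0·0 = 2 + 16 + 0 = 18
|a| = √(1² + 4² + 0²) = √17 ≈ 4.123
|b| = √(2² + 4² + 0²) = √20 ≈ 4.472
cos θ = (a·b)/(|a||b|) = 18/(4.123·4.472) ≈ 0.9762
θ = arccos(0.9762) ≈ 12.53°

12.53°


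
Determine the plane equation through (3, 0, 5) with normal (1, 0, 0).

The plane through P with normal n = (a, b, c) satisfies n·(r - P) = 0,
i.e. ax + by + cz = a·x₀ + b·y₀ + c·z₀.
d = 1·3 + 0·0 + 0·5
  = 3 + 0 + 0
  = 3
Equation: x = 3

x = 3


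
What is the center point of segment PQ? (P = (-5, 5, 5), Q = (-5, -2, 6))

M = ((x₁+x₂)/2, (y₁+y₂)/2, (z₁+z₂)/2)
  = ((-5 - 5)/2, (5 - 2)/2, (5 + 6)/2)
  = (-10/2, 3/2, 11/2)
  = (-5, 1.5, 5.5)

(-5, 1.5, 5.5)


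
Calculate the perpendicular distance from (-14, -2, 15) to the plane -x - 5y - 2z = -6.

distance = |a·x₀ + b·y₀ + c·z₀ - d| / √(a² + b² + c²)
  = |(-1)·(-14) + (-5)·(-2) + (-2)·15 - (-6)| / √((-1)² + (-5)² + (-2)²)
  = |14 + 10 - 30 + 6| / √(1 + 25 + 4)
  = |0| / √30
  = 0 / 5.477
  ≈ 0

0


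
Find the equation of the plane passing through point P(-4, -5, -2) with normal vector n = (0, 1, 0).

The plane through P with normal n = (a, b, c) satisfies n·(r - P) = 0,
i.e. ax + by + cz = a·x₀ + b·y₀ + c·z₀.
d = 0·(-4) + 1·(-5) + 0·(-2)
  = 0 - 5 + 0
  = -5
Equation: y = -5

y = -5


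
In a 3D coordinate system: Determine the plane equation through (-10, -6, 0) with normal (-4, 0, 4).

The plane through P with normal n = (a, b, c) satisfies n·(r - P) = 0,
i.e. ax + by + cz = a·x₀ + b·y₀ + c·z₀.
d = (-4)·(-10) + 0·(-6) + 4·0
  = 40 + 0 + 0
  = 40
Equation: -4x + 4z = 40

-4x + 4z = 40


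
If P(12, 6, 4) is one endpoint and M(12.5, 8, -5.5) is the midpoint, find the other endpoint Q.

Q = 2M - P
  = (2·12.5 - 12, 2·8 - 6, 2·(-5.5) - 4)
  = (25 - 12, 16 - 6, -11 - 4)
  = (13, 10, -15)

(13, 10, -15)


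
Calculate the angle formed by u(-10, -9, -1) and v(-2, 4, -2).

u·v = (-10)·(-2) + (-9)·4 + (-1)·(-2) = 20 - 36 + 2 = -14
|u| = √((-10)² + (-9)² + (-1)²) = √182 ≈ 13.49
|v| = √((-2)² + 4² + (-2)²) = √24 ≈ 4.899
cos θ = (u·v)/(|u||v|) = -14/(13.49·4.899) ≈ -0.2118
θ = arccos(-0.2118) ≈ 102.2°

102.2°


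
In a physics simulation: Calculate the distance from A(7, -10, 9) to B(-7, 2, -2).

d = √[(x₂-x₁)² + (y₂-y₁)² + (z₂-z₁)²]
  = √[(-14)² + 12² + (-11)²]
  = √[196 + 144 + 121]
  = √461
  ≈ 21.47

21.47


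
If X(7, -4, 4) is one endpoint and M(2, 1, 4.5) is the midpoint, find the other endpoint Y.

Y = 2M - X
  = (2·2 - 7, 2·1 - (-4), 2·4.5 - 4)
  = (4 - 7, 2 + 4, 9 - 4)
  = (-3, 6, 5)

(-3, 6, 5)


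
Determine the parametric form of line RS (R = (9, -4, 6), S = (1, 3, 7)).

Direction vector d = S - R = (1 - 9, 3 + 4, 7 - 6) = (-8, 7, 1)
Parametric form r = R + t·d:
x = 9 - 8t, y = -4 + 7t, z = 6 + t

x = 9 - 8t, y = -4 + 7t, z = 6 + t


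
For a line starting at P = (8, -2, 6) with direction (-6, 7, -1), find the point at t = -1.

P(t) = P + t·d
  = (8 + (-6)·(-1), -2 + 7·(-1), 6 + (-1)·(-1))
  = (8 + 6, -2 - 7, 6 + 1)
  = (14, -9, 7)

(14, -9, 7)


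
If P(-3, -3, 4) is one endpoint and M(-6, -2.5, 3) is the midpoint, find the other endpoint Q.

Q = 2M - P
  = (2·(-6) - (-3), 2·(-2.5) - (-3), 2·3 - 4)
  = (-12 + 3, -5 + 3, 6 - 4)
  = (-9, -2, 2)

(-9, -2, 2)


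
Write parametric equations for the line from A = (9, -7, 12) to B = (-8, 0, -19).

Direction vector d = B - A = (-8 - 9, 0 + 7, -19 - 12) = (-17, 7, -31)
Parametric form r = A + t·d:
x = 9 - 17t, y = -7 + 7t, z = 12 - 31t

x = 9 - 17t, y = -7 + 7t, z = 12 - 31t


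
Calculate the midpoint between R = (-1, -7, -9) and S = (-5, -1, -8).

M = ((x₁+x₂)/2, (y₁+y₂)/2, (z₁+z₂)/2)
  = ((-1 - 5)/2, (-7 - 1)/2, (-9 - 8)/2)
  = (-6/2, -8/2, -17/2)
  = (-3, -4, -8.5)

(-3, -4, -8.5)


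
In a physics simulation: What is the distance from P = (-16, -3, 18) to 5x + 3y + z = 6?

distance = |a·x₀ + b·y₀ + c·z₀ - d| / √(a² + b² + c²)
  = |5·(-16) + 3·(-3) + 1·18 - 6| / √(5² + 3² + 1²)
  = |-80 - 9 + 18 - 6| / √(25 + 9 + 1)
  = |-77| / √35
  = 77 / 5.916
  ≈ 13.02

13.02


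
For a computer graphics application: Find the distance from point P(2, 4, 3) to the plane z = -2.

distance = |a·x₀ + b·y₀ + c·z₀ - d| / √(a² + b² + c²)
  = |0·2 + 0·4 + 1·3 - (-2)| / √(0² + 0² + 1²)
  = |0 + 0 + 3 + 2| / √(0 + 0 + 1)
  = |5| / √1
  = 5 / 1
  ≈ 5

5


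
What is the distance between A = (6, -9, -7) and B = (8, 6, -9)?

d = √[(x₂-x₁)² + (y₂-y₁)² + (z₂-z₁)²]
  = √[2² + 15² + (-2)²]
  = √[4 + 225 + 4]
  = √233
  ≈ 15.26

15.26


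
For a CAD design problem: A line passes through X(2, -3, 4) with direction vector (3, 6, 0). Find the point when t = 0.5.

P(t) = X + t·d
  = (2 + 3·0.5, -3 + 6·0.5, 4 + 0·0.5)
  = (2 + 1.5, -3 + 3, 4 + 0)
  = (3.5, 0, 4)

(3.5, 0, 4)


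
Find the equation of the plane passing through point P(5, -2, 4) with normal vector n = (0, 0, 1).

The plane through P with normal n = (a, b, c) satisfies n·(r - P) = 0,
i.e. ax + by + cz = a·x₀ + b·y₀ + c·z₀.
d = 0·5 + 0·(-2) + 1·4
  = 0 + 0 + 4
  = 4
Equation: z = 4

z = 4


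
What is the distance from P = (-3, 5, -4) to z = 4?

distance = |a·x₀ + b·y₀ + c·z₀ - d| / √(a² + b² + c²)
  = |0·(-3) + 0·5 + 1·(-4) - 4| / √(0² + 0² + 1²)
  = |0 + 0 - 4 - 4| / √(0 + 0 + 1)
  = |-8| / √1
  = 8 / 1
  ≈ 8

8


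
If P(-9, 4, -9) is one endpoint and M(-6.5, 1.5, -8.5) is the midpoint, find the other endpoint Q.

Q = 2M - P
  = (2·(-6.5) - (-9), 2·1.5 - 4, 2·(-8.5) - (-9))
  = (-13 + 9, 3 - 4, -17 + 9)
  = (-4, -1, -8)

(-4, -1, -8)


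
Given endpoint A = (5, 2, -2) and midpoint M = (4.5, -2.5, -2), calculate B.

B = 2M - A
  = (2·4.5 - 5, 2·(-2.5) - 2, 2·(-2) - (-2))
  = (9 - 5, -5 - 2, -4 + 2)
  = (4, -7, -2)

(4, -7, -2)


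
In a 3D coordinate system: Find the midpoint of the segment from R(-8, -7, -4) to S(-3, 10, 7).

M = ((x₁+x₂)/2, (y₁+y₂)/2, (z₁+z₂)/2)
  = ((-8 - 3)/2, (-7 + 10)/2, (-4 + 7)/2)
  = (-11/2, 3/2, 3/2)
  = (-5.5, 1.5, 1.5)

(-5.5, 1.5, 1.5)


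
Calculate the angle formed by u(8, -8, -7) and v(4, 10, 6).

u·v = 8·4 + (-8)·10 + (-7)·6 = 32 - 80 - 42 = -90
|u| = √(8² + (-8)² + (-7)²) = √177 ≈ 13.3
|v| = √(4² + 10² + 6²) = √152 ≈ 12.33
cos θ = (u·v)/(|u||v|) = -90/(13.3·12.33) ≈ -0.5487
θ = arccos(-0.5487) ≈ 123.3°

123.3°


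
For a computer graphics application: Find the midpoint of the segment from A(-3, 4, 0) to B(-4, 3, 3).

M = ((x₁+x₂)/2, (y₁+y₂)/2, (z₁+z₂)/2)
  = ((-3 - 4)/2, (4 + 3)/2, (0 + 3)/2)
  = (-7/2, 7/2, 3/2)
  = (-3.5, 3.5, 1.5)

(-3.5, 3.5, 1.5)


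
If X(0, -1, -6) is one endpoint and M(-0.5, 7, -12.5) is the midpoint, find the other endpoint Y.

Y = 2M - X
  = (2·(-0.5) - 0, 2·7 - (-1), 2·(-12.5) - (-6))
  = (-1 + 0, 14 + 1, -25 + 6)
  = (-1, 15, -19)

(-1, 15, -19)


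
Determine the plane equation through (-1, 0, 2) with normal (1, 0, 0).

The plane through P with normal n = (a, b, c) satisfies n·(r - P) = 0,
i.e. ax + by + cz = a·x₀ + b·y₀ + c·z₀.
d = 1·(-1) + 0·0 + 0·2
  = -1 + 0 + 0
  = -1
Equation: x = -1

x = -1


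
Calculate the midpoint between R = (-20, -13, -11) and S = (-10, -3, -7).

M = ((x₁+x₂)/2, (y₁+y₂)/2, (z₁+z₂)/2)
  = ((-20 - 10)/2, (-13 - 3)/2, (-11 - 7)/2)
  = (-30/2, -16/2, -18/2)
  = (-15, -8, -9)

(-15, -8, -9)


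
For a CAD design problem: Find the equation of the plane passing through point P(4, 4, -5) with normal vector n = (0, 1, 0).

The plane through P with normal n = (a, b, c) satisfies n·(r - P) = 0,
i.e. ax + by + cz = a·x₀ + b·y₀ + c·z₀.
d = 0·4 + 1·4 + 0·(-5)
  = 0 + 4 + 0
  = 4
Equation: y = 4

y = 4


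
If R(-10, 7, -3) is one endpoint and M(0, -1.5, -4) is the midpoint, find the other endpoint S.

S = 2M - R
  = (2·0 - (-10), 2·(-1.5) - 7, 2·(-4) - (-3))
  = (0 + 10, -3 - 7, -8 + 3)
  = (10, -10, -5)

(10, -10, -5)


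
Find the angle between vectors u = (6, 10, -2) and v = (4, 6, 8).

u·v = 6·4 + 10·6 + (-2)·8 = 24 + 60 - 16 = 68
|u| = √(6² + 10² + (-2)²) = √140 ≈ 11.83
|v| = √(4² + 6² + 8²) = √116 ≈ 10.77
cos θ = (u·v)/(|u||v|) = 68/(11.83·10.77) ≈ 0.5336
θ = arccos(0.5336) ≈ 57.75°

57.75°


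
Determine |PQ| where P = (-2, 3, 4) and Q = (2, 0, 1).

d = √[(x₂-x₁)² + (y₂-y₁)² + (z₂-z₁)²]
  = √[4² + (-3)² + (-3)²]
  = √[16 + 9 + 9]
  = √34
  ≈ 5.831

5.831


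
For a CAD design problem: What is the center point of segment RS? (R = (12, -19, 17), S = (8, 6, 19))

M = ((x₁+x₂)/2, (y₁+y₂)/2, (z₁+z₂)/2)
  = ((12 + 8)/2, (-19 + 6)/2, (17 + 19)/2)
  = (20/2, -13/2, 36/2)
  = (10, -6.5, 18)

(10, -6.5, 18)


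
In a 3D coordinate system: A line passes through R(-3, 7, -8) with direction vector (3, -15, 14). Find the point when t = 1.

P(t) = R + t·d
  = (-3 + 3·1, 7 + (-15)·1, -8 + 14·1)
  = (-3 + 3, 7 - 15, -8 + 14)
  = (0, -8, 6)

(0, -8, 6)


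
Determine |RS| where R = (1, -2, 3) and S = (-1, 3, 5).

d = √[(x₂-x₁)² + (y₂-y₁)² + (z₂-z₁)²]
  = √[(-2)² + 5² + 2²]
  = √[4 + 25 + 4]
  = √33
  ≈ 5.745

5.745


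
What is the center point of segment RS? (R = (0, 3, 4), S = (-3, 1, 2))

M = ((x₁+x₂)/2, (y₁+y₂)/2, (z₁+z₂)/2)
  = ((0 - 3)/2, (3 + 1)/2, (4 + 2)/2)
  = (-3/2, 4/2, 6/2)
  = (-1.5, 2, 3)

(-1.5, 2, 3)


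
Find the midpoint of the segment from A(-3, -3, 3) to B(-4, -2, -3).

M = ((x₁+x₂)/2, (y₁+y₂)/2, (z₁+z₂)/2)
  = ((-3 - 4)/2, (-3 - 2)/2, (3 - 3)/2)
  = (-7/2, -5/2, 0/2)
  = (-3.5, -2.5, 0)

(-3.5, -2.5, 0)


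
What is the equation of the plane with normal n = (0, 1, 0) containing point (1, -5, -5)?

The plane through P with normal n = (a, b, c) satisfies n·(r - P) = 0,
i.e. ax + by + cz = a·x₀ + b·y₀ + c·z₀.
d = 0·1 + 1·(-5) + 0·(-5)
  = 0 - 5 + 0
  = -5
Equation: y = -5

y = -5


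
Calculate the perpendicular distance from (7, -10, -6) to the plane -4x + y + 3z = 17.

distance = |a·x₀ + b·y₀ + c·z₀ - d| / √(a² + b² + c²)
  = |(-4)·7 + 1·(-10) + 3·(-6) - 17| / √((-4)² + 1² + 3²)
  = |-28 - 10 - 18 - 17| / √(16 + 1 + 9)
  = |-73| / √26
  = 73 / 5.099
  ≈ 14.32

14.32


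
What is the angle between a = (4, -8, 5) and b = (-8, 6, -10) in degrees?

a·b = 4·(-8) + (-8)·6 + 5·(-10) = -32 - 48 - 50 = -130
|a| = √(4² + (-8)² + 5²) = √105 ≈ 10.25
|b| = √((-8)² + 6² + (-10)²) = √200 ≈ 14.14
cos θ = (a·b)/(|a||b|) = -130/(10.25·14.14) ≈ -0.8971
θ = arccos(-0.8971) ≈ 153.8°

153.8°


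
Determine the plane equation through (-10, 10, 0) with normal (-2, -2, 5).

The plane through P with normal n = (a, b, c) satisfies n·(r - P) = 0,
i.e. ax + by + cz = a·x₀ + b·y₀ + c·z₀.
d = (-2)·(-10) + (-2)·10 + 5·0
  = 20 - 20 + 0
  = 0
Equation: -2x - 2y + 5z = 0

-2x - 2y + 5z = 0


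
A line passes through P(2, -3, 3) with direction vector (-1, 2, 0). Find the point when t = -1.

P(t) = P + t·d
  = (2 + (-1)·(-1), -3 + 2·(-1), 3 + 0·(-1))
  = (2 + 1, -3 - 2, 3 + 0)
  = (3, -5, 3)

(3, -5, 3)


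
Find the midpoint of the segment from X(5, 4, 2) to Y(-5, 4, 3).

M = ((x₁+x₂)/2, (y₁+y₂)/2, (z₁+z₂)/2)
  = ((5 - 5)/2, (4 + 4)/2, (2 + 3)/2)
  = (0/2, 8/2, 5/2)
  = (0, 4, 2.5)

(0, 4, 2.5)


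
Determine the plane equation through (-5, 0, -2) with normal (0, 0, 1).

The plane through P with normal n = (a, b, c) satisfies n·(r - P) = 0,
i.e. ax + by + cz = a·x₀ + b·y₀ + c·z₀.
d = 0·(-5) + 0·0 + 1·(-2)
  = 0 + 0 - 2
  = -2
Equation: z = -2

z = -2


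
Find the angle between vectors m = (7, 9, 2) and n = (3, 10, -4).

m·n = 7·3 + 9·10 + 2·(-4) = 21 + 90 - 8 = 103
|m| = √(7² + 9² + 2²) = √134 ≈ 11.58
|n| = √(3² + 10² + (-4)²) = √125 ≈ 11.18
cos θ = (m·n)/(|m||n|) = 103/(11.58·11.18) ≈ 0.7958
θ = arccos(0.7958) ≈ 37.26°

37.26°


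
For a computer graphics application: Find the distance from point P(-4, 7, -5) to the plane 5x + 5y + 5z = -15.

distance = |a·x₀ + b·y₀ + c·z₀ - d| / √(a² + b² + c²)
  = |5·(-4) + 5·7 + 5·(-5) - (-15)| / √(5² + 5² + 5²)
  = |-20 + 35 - 25 + 15| / √(25 + 25 + 25)
  = |5| / √75
  = 5 / 8.66
  ≈ 0.5774

0.5774


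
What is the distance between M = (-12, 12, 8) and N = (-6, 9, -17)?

d = √[(x₂-x₁)² + (y₂-y₁)² + (z₂-z₁)²]
  = √[6² + (-3)² + (-25)²]
  = √[36 + 9 + 625]
  = √670
  ≈ 25.88

25.88


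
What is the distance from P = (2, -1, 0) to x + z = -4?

distance = |a·x₀ + b·y₀ + c·z₀ - d| / √(a² + b² + c²)
  = |1·2 + 0·(-1) + 1·0 - (-4)| / √(1² + 0² + 1²)
  = |2 + 0 + 0 + 4| / √(1 + 0 + 1)
  = |6| / √2
  = 6 / 1.414
  ≈ 4.243

4.243


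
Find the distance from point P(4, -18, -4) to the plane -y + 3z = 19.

distance = |a·x₀ + b·y₀ + c·z₀ - d| / √(a² + b² + c²)
  = |0·4 + (-1)·(-18) + 3·(-4) - 19| / √(0² + (-1)² + 3²)
  = |0 + 18 - 12 - 19| / √(0 + 1 + 9)
  = |-13| / √10
  = 13 / 3.162
  ≈ 4.111

4.111


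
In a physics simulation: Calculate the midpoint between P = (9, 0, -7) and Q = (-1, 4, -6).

M = ((x₁+x₂)/2, (y₁+y₂)/2, (z₁+z₂)/2)
  = ((9 - 1)/2, (0 + 4)/2, (-7 - 6)/2)
  = (8/2, 4/2, -13/2)
  = (4, 2, -6.5)

(4, 2, -6.5)


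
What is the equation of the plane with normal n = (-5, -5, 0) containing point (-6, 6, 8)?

The plane through P with normal n = (a, b, c) satisfies n·(r - P) = 0,
i.e. ax + by + cz = a·x₀ + b·y₀ + c·z₀.
d = (-5)·(-6) + (-5)·6 + 0·8
  = 30 - 30 + 0
  = 0
Equation: -5x - 5y = 0

-5x - 5y = 0


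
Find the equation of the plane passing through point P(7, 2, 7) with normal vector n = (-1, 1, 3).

The plane through P with normal n = (a, b, c) satisfies n·(r - P) = 0,
i.e. ax + by + cz = a·x₀ + b·y₀ + c·z₀.
d = (-1)·7 + 1·2 + 3·7
  = -7 + 2 + 21
  = 16
Equation: -x + y + 3z = 16

-x + y + 3z = 16


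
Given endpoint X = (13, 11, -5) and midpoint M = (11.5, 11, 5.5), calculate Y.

Y = 2M - X
  = (2·11.5 - 13, 2·11 - 11, 2·5.5 - (-5))
  = (23 - 13, 22 - 11, 11 + 5)
  = (10, 11, 16)

(10, 11, 16)


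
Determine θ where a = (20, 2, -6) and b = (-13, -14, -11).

a·b = 20·(-13) + 2·(-14) + (-6)·(-11) = -260 - 28 + 66 = -222
|a| = √(20² + 2² + (-6)²) = √440 ≈ 20.98
|b| = √((-13)² + (-14)² + (-11)²) = √486 ≈ 22.05
cos θ = (a·b)/(|a||b|) = -222/(20.98·22.05) ≈ -0.4801
θ = arccos(-0.4801) ≈ 118.7°

118.7°


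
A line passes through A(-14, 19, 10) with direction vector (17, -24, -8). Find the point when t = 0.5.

P(t) = A + t·d
  = (-14 + 17·0.5, 19 + (-24)·0.5, 10 + (-8)·0.5)
  = (-14 + 8.5, 19 - 12, 10 - 4)
  = (-5.5, 7, 6)

(-5.5, 7, 6)


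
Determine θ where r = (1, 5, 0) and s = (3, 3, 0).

r·s = 1·3 + 5·3 + 0·0 = 3 + 15 + 0 = 18
|r| = √(1² + 5² + 0²) = √26 ≈ 5.099
|s| = √(3² + 3² + 0²) = √18 ≈ 4.243
cos θ = (r·s)/(|r||s|) = 18/(5.099·4.243) ≈ 0.8321
θ = arccos(0.8321) ≈ 33.69°

33.69°


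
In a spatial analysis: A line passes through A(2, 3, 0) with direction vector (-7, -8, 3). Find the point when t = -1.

P(t) = A + t·d
  = (2 + (-7)·(-1), 3 + (-8)·(-1), 0 + 3·(-1))
  = (2 + 7, 3 + 8, 0 - 3)
  = (9, 11, -3)

(9, 11, -3)


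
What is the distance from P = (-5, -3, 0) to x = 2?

distance = |a·x₀ + b·y₀ + c·z₀ - d| / √(a² + b² + c²)
  = |1·(-5) + 0·(-3) + 0·0 - 2| / √(1² + 0² + 0²)
  = |-5 + 0 + 0 - 2| / √(1 + 0 + 0)
  = |-7| / √1
  = 7 / 1
  ≈ 7

7


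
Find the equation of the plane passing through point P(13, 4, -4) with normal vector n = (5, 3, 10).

The plane through P with normal n = (a, b, c) satisfies n·(r - P) = 0,
i.e. ax + by + cz = a·x₀ + b·y₀ + c·z₀.
d = 5·13 + 3·4 + 10·(-4)
  = 65 + 12 - 40
  = 37
Equation: 5x + 3y + 10z = 37

5x + 3y + 10z = 37


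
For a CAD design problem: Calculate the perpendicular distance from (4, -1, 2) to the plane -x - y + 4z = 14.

distance = |a·x₀ + b·y₀ + c·z₀ - d| / √(a² + b² + c²)
  = |(-1)·4 + (-1)·(-1) + 4·2 - 14| / √((-1)² + (-1)² + 4²)
  = |-4 + 1 + 8 - 14| / √(1 + 1 + 16)
  = |-9| / √18
  = 9 / 4.243
  ≈ 2.121

2.121


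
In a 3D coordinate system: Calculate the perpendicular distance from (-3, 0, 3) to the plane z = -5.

distance = |a·x₀ + b·y₀ + c·z₀ - d| / √(a² + b² + c²)
  = |0·(-3) + 0·0 + 1·3 - (-5)| / √(0² + 0² + 1²)
  = |0 + 0 + 3 + 5| / √(0 + 0 + 1)
  = |8| / √1
  = 8 / 1
  ≈ 8

8


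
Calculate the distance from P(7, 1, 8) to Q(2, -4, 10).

d = √[(x₂-x₁)² + (y₂-y₁)² + (z₂-z₁)²]
  = √[(-5)² + (-5)² + 2²]
  = √[25 + 25 + 4]
  = √54
  ≈ 7.348

7.348


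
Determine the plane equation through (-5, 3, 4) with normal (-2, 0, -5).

The plane through P with normal n = (a, b, c) satisfies n·(r - P) = 0,
i.e. ax + by + cz = a·x₀ + b·y₀ + c·z₀.
d = (-2)·(-5) + 0·3 + (-5)·4
  = 10 + 0 - 20
  = -10
Equation: -2x - 5z = -10

-2x - 5z = -10


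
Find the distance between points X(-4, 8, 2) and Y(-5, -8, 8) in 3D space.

d = √[(x₂-x₁)² + (y₂-y₁)² + (z₂-z₁)²]
  = √[(-1)² + (-16)² + 6²]
  = √[1 + 256 + 36]
  = √293
  ≈ 17.12

17.12


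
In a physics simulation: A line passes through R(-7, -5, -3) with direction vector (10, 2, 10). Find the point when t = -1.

P(t) = R + t·d
  = (-7 + 10·(-1), -5 + 2·(-1), -3 + 10·(-1))
  = (-7 - 10, -5 - 2, -3 - 10)
  = (-17, -7, -13)

(-17, -7, -13)


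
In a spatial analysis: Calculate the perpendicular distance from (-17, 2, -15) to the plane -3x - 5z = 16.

distance = |a·x₀ + b·y₀ + c·z₀ - d| / √(a² + b² + c²)
  = |(-3)·(-17) + 0·2 + (-5)·(-15) - 16| / √((-3)² + 0² + (-5)²)
  = |51 + 0 + 75 - 16| / √(9 + 0 + 25)
  = |110| / √34
  = 110 / 5.831
  ≈ 18.86

18.86


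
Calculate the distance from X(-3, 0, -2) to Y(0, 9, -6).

d = √[(x₂-x₁)² + (y₂-y₁)² + (z₂-z₁)²]
  = √[3² + 9² + (-4)²]
  = √[9 + 81 + 16]
  = √106
  ≈ 10.3

10.3


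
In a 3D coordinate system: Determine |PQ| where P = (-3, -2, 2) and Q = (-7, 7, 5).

d = √[(x₂-x₁)² + (y₂-y₁)² + (z₂-z₁)²]
  = √[(-4)² + 9² + 3²]
  = √[16 + 81 + 9]
  = √106
  ≈ 10.3

10.3


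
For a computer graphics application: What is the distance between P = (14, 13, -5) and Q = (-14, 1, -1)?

d = √[(x₂-x₁)² + (y₂-y₁)² + (z₂-z₁)²]
  = √[(-28)² + (-12)² + 4²]
  = √[784 + 144 + 16]
  = √944
  ≈ 30.72

30.72


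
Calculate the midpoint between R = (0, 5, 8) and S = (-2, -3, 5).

M = ((x₁+x₂)/2, (y₁+y₂)/2, (z₁+z₂)/2)
  = ((0 - 2)/2, (5 - 3)/2, (8 + 5)/2)
  = (-2/2, 2/2, 13/2)
  = (-1, 1, 6.5)

(-1, 1, 6.5)


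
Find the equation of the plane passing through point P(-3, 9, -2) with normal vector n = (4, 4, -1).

The plane through P with normal n = (a, b, c) satisfies n·(r - P) = 0,
i.e. ax + by + cz = a·x₀ + b·y₀ + c·z₀.
d = 4·(-3) + 4·9 + (-1)·(-2)
  = -12 + 36 + 2
  = 26
Equation: 4x + 4y - z = 26

4x + 4y - z = 26


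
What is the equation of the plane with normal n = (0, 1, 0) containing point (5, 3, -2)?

The plane through P with normal n = (a, b, c) satisfies n·(r - P) = 0,
i.e. ax + by + cz = a·x₀ + b·y₀ + c·z₀.
d = 0·5 + 1·3 + 0·(-2)
  = 0 + 3 + 0
  = 3
Equation: y = 3

y = 3


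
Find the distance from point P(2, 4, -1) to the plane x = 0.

distance = |a·x₀ + b·y₀ + c·z₀ - d| / √(a² + b² + c²)
  = |1·2 + 0·4 + 0·(-1) - 0| / √(1² + 0² + 0²)
  = |2 + 0 + 0 + 0| / √(1 + 0 + 0)
  = |2| / √1
  = 2 / 1
  ≈ 2

2


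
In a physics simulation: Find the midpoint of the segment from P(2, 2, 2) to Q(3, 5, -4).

M = ((x₁+x₂)/2, (y₁+y₂)/2, (z₁+z₂)/2)
  = ((2 + 3)/2, (2 + 5)/2, (2 - 4)/2)
  = (5/2, 7/2, -2/2)
  = (2.5, 3.5, -1)

(2.5, 3.5, -1)


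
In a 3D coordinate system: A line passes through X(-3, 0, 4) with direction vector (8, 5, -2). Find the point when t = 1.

P(t) = X + t·d
  = (-3 + 8·1, 0 + 5·1, 4 + (-2)·1)
  = (-3 + 8, 0 + 5, 4 - 2)
  = (5, 5, 2)

(5, 5, 2)


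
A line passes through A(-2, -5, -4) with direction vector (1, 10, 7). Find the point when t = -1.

P(t) = A + t·d
  = (-2 + 1·(-1), -5 + 10·(-1), -4 + 7·(-1))
  = (-2 - 1, -5 - 10, -4 - 7)
  = (-3, -15, -11)

(-3, -15, -11)


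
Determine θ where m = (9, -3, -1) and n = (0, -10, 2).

m·n = 9·0 + (-3)·(-10) + (-1)·2 = 0 + 30 - 2 = 28
|m| = √(9² + (-3)² + (-1)²) = √91 ≈ 9.539
|n| = √(0² + (-10)² + 2²) = √104 ≈ 10.2
cos θ = (m·n)/(|m||n|) = 28/(9.539·10.2) ≈ 0.2878
θ = arccos(0.2878) ≈ 73.27°

73.27°


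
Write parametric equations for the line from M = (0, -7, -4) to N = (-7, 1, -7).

Direction vector d = N - M = (-7 + 0, 1 + 7, -7 + 4) = (-7, 8, -3)
Parametric form r = M + t·d:
x = 0 - 7t, y = -7 + 8t, z = -4 - 3t

x = 0 - 7t, y = -7 + 8t, z = -4 - 3t


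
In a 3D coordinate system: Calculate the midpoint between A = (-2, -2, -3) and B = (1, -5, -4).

M = ((x₁+x₂)/2, (y₁+y₂)/2, (z₁+z₂)/2)
  = ((-2 + 1)/2, (-2 - 5)/2, (-3 - 4)/2)
  = (-1/2, -7/2, -7/2)
  = (-0.5, -3.5, -3.5)

(-0.5, -3.5, -3.5)


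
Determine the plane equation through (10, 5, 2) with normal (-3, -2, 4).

The plane through P with normal n = (a, b, c) satisfies n·(r - P) = 0,
i.e. ax + by + cz = a·x₀ + b·y₀ + c·z₀.
d = (-3)·10 + (-2)·5 + 4·2
  = -30 - 10 + 8
  = -32
Equation: -3x - 2y + 4z = -32

-3x - 2y + 4z = -32


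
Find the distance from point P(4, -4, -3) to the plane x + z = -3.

distance = |a·x₀ + b·y₀ + c·z₀ - d| / √(a² + b² + c²)
  = |1·4 + 0·(-4) + 1·(-3) - (-3)| / √(1² + 0² + 1²)
  = |4 + 0 - 3 + 3| / √(1 + 0 + 1)
  = |4| / √2
  = 4 / 1.414
  ≈ 2.828

2.828


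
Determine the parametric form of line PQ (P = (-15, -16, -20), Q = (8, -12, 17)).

Direction vector d = Q - P = (8 + 15, -12 + 16, 17 + 20) = (23, 4, 37)
Parametric form r = P + t·d:
x = -15 + 23t, y = -16 + 4t, z = -20 + 37t

x = -15 + 23t, y = -16 + 4t, z = -20 + 37t


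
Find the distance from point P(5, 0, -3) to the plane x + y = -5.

distance = |a·x₀ + b·y₀ + c·z₀ - d| / √(a² + b² + c²)
  = |1·5 + 1·0 + 0·(-3) - (-5)| / √(1² + 1² + 0²)
  = |5 + 0 + 0 + 5| / √(1 + 1 + 0)
  = |10| / √2
  = 10 / 1.414
  ≈ 7.071

7.071


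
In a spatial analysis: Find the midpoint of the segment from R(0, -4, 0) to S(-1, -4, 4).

M = ((x₁+x₂)/2, (y₁+y₂)/2, (z₁+z₂)/2)
  = ((0 - 1)/2, (-4 - 4)/2, (0 + 4)/2)
  = (-1/2, -8/2, 4/2)
  = (-0.5, -4, 2)

(-0.5, -4, 2)


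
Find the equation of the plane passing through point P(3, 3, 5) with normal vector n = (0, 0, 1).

The plane through P with normal n = (a, b, c) satisfies n·(r - P) = 0,
i.e. ax + by + cz = a·x₀ + b·y₀ + c·z₀.
d = 0·3 + 0·3 + 1·5
  = 0 + 0 + 5
  = 5
Equation: z = 5

z = 5


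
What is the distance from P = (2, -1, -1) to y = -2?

distance = |a·x₀ + b·y₀ + c·z₀ - d| / √(a² + b² + c²)
  = |0·2 + 1·(-1) + 0·(-1) - (-2)| / √(0² + 1² + 0²)
  = |0 - 1 + 0 + 2| / √(0 + 1 + 0)
  = |1| / √1
  = 1 / 1
  ≈ 1

1


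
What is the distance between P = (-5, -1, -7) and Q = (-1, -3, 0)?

d = √[(x₂-x₁)² + (y₂-y₁)² + (z₂-z₁)²]
  = √[4² + (-2)² + 7²]
  = √[16 + 4 + 49]
  = √69
  ≈ 8.307

8.307


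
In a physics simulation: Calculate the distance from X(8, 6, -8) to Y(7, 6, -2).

d = √[(x₂-x₁)² + (y₂-y₁)² + (z₂-z₁)²]
  = √[(-1)² + 0² + 6²]
  = √[1 + 0 + 36]
  = √37
  ≈ 6.083

6.083


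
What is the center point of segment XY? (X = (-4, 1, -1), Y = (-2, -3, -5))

M = ((x₁+x₂)/2, (y₁+y₂)/2, (z₁+z₂)/2)
  = ((-4 - 2)/2, (1 - 3)/2, (-1 - 5)/2)
  = (-6/2, -2/2, -6/2)
  = (-3, -1, -3)

(-3, -1, -3)


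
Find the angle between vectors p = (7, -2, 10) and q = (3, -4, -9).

p·q = 7·3 + (-2)·(-4) + 10·(-9) = 21 + 8 - 90 = -61
|p| = √(7² + (-2)² + 10²) = √153 ≈ 12.37
|q| = √(3² + (-4)² + (-9)²) = √106 ≈ 10.3
cos θ = (p·q)/(|p||q|) = -61/(12.37·10.3) ≈ -0.479
θ = arccos(-0.479) ≈ 118.6°

118.6°


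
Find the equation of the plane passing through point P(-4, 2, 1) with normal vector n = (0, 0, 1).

The plane through P with normal n = (a, b, c) satisfies n·(r - P) = 0,
i.e. ax + by + cz = a·x₀ + b·y₀ + c·z₀.
d = 0·(-4) + 0·2 + 1·1
  = 0 + 0 + 1
  = 1
Equation: z = 1

z = 1


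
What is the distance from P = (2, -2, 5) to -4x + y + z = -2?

distance = |a·x₀ + b·y₀ + c·z₀ - d| / √(a² + b² + c²)
  = |(-4)·2 + 1·(-2) + 1·5 - (-2)| / √((-4)² + 1² + 1²)
  = |-8 - 2 + 5 + 2| / √(16 + 1 + 1)
  = |-3| / √18
  = 3 / 4.243
  ≈ 0.7071

0.7071


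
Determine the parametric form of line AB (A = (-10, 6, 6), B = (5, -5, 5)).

Direction vector d = B - A = (5 + 10, -5 - 6, 5 - 6) = (15, -11, -1)
Parametric form r = A + t·d:
x = -10 + 15t, y = 6 - 11t, z = 6 - t

x = -10 + 15t, y = 6 - 11t, z = 6 - t


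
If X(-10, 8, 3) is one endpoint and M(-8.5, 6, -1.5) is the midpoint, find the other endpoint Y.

Y = 2M - X
  = (2·(-8.5) - (-10), 2·6 - 8, 2·(-1.5) - 3)
  = (-17 + 10, 12 - 8, -3 - 3)
  = (-7, 4, -6)

(-7, 4, -6)


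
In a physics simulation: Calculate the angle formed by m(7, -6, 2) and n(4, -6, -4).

m·n = 7·4 + (-6)·(-6) + 2·(-4) = 28 + 36 - 8 = 56
|m| = √(7² + (-6)² + 2²) = √89 ≈ 9.434
|n| = √(4² + (-6)² + (-4)²) = √68 ≈ 8.246
cos θ = (m·n)/(|m||n|) = 56/(9.434·8.246) ≈ 0.7198
θ = arccos(0.7198) ≈ 43.96°

43.96°


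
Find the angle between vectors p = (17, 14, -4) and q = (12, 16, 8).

p·q = 17·12 + 14·16 + (-4)·8 = 204 + 224 - 32 = 396
|p| = √(17² + 14² + (-4)²) = √501 ≈ 22.38
|q| = √(12² + 16² + 8²) = √464 ≈ 21.54
cos θ = (p·q)/(|p||q|) = 396/(22.38·21.54) ≈ 0.8213
θ = arccos(0.8213) ≈ 34.78°

34.78°


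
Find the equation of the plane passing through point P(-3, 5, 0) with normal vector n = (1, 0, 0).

The plane through P with normal n = (a, b, c) satisfies n·(r - P) = 0,
i.e. ax + by + cz = a·x₀ + b·y₀ + c·z₀.
d = 1·(-3) + 0·5 + 0·0
  = -3 + 0 + 0
  = -3
Equation: x = -3

x = -3


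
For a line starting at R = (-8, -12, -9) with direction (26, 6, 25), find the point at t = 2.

P(t) = R + t·d
  = (-8 + 26·2, -12 + 6·2, -9 + 25·2)
  = (-8 + 52, -12 + 12, -9 + 50)
  = (44, 0, 41)

(44, 0, 41)


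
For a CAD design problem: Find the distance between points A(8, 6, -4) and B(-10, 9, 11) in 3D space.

d = √[(x₂-x₁)² + (y₂-y₁)² + (z₂-z₁)²]
  = √[(-18)² + 3² + 15²]
  = √[324 + 9 + 225]
  = √558
  ≈ 23.62

23.62


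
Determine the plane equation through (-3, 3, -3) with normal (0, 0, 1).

The plane through P with normal n = (a, b, c) satisfies n·(r - P) = 0,
i.e. ax + by + cz = a·x₀ + b·y₀ + c·z₀.
d = 0·(-3) + 0·3 + 1·(-3)
  = 0 + 0 - 3
  = -3
Equation: z = -3

z = -3


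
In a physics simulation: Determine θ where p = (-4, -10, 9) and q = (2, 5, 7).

p·q = (-4)·2 + (-10)·5 + 9·7 = -8 - 50 + 63 = 5
|p| = √((-4)² + (-10)² + 9²) = √197 ≈ 14.04
|q| = √(2² + 5² + 7²) = √78 ≈ 8.832
cos θ = (p·q)/(|p||q|) = 5/(14.04·8.832) ≈ 0.04034
θ = arccos(0.04034) ≈ 87.69°

87.69°


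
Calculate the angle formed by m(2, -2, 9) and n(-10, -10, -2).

m·n = 2·(-10) + (-2)·(-10) + 9·(-2) = -20 + 20 - 18 = -18
|m| = √(2² + (-2)² + 9²) = √89 ≈ 9.434
|n| = √((-10)² + (-10)² + (-2)²) = √204 ≈ 14.28
cos θ = (m·n)/(|m||n|) = -18/(9.434·14.28) ≈ -0.1336
θ = arccos(-0.1336) ≈ 97.68°

97.68°


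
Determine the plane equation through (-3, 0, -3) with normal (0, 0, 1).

The plane through P with normal n = (a, b, c) satisfies n·(r - P) = 0,
i.e. ax + by + cz = a·x₀ + b·y₀ + c·z₀.
d = 0·(-3) + 0·0 + 1·(-3)
  = 0 + 0 - 3
  = -3
Equation: z = -3

z = -3


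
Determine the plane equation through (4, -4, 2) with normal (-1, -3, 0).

The plane through P with normal n = (a, b, c) satisfies n·(r - P) = 0,
i.e. ax + by + cz = a·x₀ + b·y₀ + c·z₀.
d = (-1)·4 + (-3)·(-4) + 0·2
  = -4 + 12 + 0
  = 8
Equation: -x - 3y = 8

-x - 3y = 8


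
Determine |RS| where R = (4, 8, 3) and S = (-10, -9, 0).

d = √[(x₂-x₁)² + (y₂-y₁)² + (z₂-z₁)²]
  = √[(-14)² + (-17)² + (-3)²]
  = √[196 + 289 + 9]
  = √494
  ≈ 22.23

22.23


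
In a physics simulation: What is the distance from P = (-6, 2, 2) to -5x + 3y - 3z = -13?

distance = |a·x₀ + b·y₀ + c·z₀ - d| / √(a² + b² + c²)
  = |(-5)·(-6) + 3·2 + (-3)·2 - (-13)| / √((-5)² + 3² + (-3)²)
  = |30 + 6 - 6 + 13| / √(25 + 9 + 9)
  = |43| / √43
  = 43 / 6.557
  ≈ 6.557

6.557


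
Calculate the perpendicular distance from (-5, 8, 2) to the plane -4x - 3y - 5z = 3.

distance = |a·x₀ + b·y₀ + c·z₀ - d| / √(a² + b² + c²)
  = |(-4)·(-5) + (-3)·8 + (-5)·2 - 3| / √((-4)² + (-3)² + (-5)²)
  = |20 - 24 - 10 - 3| / √(16 + 9 + 25)
  = |-17| / √50
  = 17 / 7.071
  ≈ 2.404

2.404


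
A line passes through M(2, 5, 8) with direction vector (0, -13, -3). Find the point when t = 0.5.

P(t) = M + t·d
  = (2 + 0·0.5, 5 + (-13)·0.5, 8 + (-3)·0.5)
  = (2 + 0, 5 - 6.5, 8 - 1.5)
  = (2, -1.5, 6.5)

(2, -1.5, 6.5)


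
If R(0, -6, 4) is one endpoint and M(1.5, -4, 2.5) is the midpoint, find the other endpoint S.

S = 2M - R
  = (2·1.5 - 0, 2·(-4) - (-6), 2·2.5 - 4)
  = (3 + 0, -8 + 6, 5 - 4)
  = (3, -2, 1)

(3, -2, 1)


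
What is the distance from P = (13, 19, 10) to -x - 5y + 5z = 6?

distance = |a·x₀ + b·y₀ + c·z₀ - d| / √(a² + b² + c²)
  = |(-1)·13 + (-5)·19 + 5·10 - 6| / √((-1)² + (-5)² + 5²)
  = |-13 - 95 + 50 - 6| / √(1 + 25 + 25)
  = |-64| / √51
  = 64 / 7.141
  ≈ 8.962

8.962


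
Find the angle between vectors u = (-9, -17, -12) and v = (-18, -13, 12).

u·v = (-9)·(-18) + (-17)·(-13) + (-12)·12 = 162 + 221 - 144 = 239
|u| = √((-9)² + (-17)² + (-12)²) = √514 ≈ 22.67
|v| = √((-18)² + (-13)² + 12²) = √637 ≈ 25.24
cos θ = (u·v)/(|u||v|) = 239/(22.67·25.24) ≈ 0.4177
θ = arccos(0.4177) ≈ 65.31°

65.31°


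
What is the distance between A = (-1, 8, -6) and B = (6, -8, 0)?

d = √[(x₂-x₁)² + (y₂-y₁)² + (z₂-z₁)²]
  = √[7² + (-16)² + 6²]
  = √[49 + 256 + 36]
  = √341
  ≈ 18.47

18.47


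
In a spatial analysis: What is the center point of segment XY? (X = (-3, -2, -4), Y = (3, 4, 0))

M = ((x₁+x₂)/2, (y₁+y₂)/2, (z₁+z₂)/2)
  = ((-3 + 3)/2, (-2 + 4)/2, (-4 + 0)/2)
  = (0/2, 2/2, -4/2)
  = (0, 1, -2)

(0, 1, -2)


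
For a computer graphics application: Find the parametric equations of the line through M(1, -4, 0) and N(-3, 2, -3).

Direction vector d = N - M = (-3 - 1, 2 + 4, -3 + 0) = (-4, 6, -3)
Parametric form r = M + t·d:
x = 1 - 4t, y = -4 + 6t, z = 0 - 3t

x = 1 - 4t, y = -4 + 6t, z = 0 - 3t


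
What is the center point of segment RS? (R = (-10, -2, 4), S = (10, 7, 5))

M = ((x₁+x₂)/2, (y₁+y₂)/2, (z₁+z₂)/2)
  = ((-10 + 10)/2, (-2 + 7)/2, (4 + 5)/2)
  = (0/2, 5/2, 9/2)
  = (0, 2.5, 4.5)

(0, 2.5, 4.5)


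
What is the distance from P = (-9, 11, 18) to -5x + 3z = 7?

distance = |a·x₀ + b·y₀ + c·z₀ - d| / √(a² + b² + c²)
  = |(-5)·(-9) + 0·11 + 3·18 - 7| / √((-5)² + 0² + 3²)
  = |45 + 0 + 54 - 7| / √(25 + 0 + 9)
  = |92| / √34
  = 92 / 5.831
  ≈ 15.78

15.78


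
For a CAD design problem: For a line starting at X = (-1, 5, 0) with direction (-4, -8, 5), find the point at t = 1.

P(t) = X + t·d
  = (-1 + (-4)·1, 5 + (-8)·1, 0 + 5·1)
  = (-1 - 4, 5 - 8, 0 + 5)
  = (-5, -3, 5)

(-5, -3, 5)


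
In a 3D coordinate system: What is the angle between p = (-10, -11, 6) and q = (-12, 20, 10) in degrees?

p·q = (-10)·(-12) + (-11)·20 + 6·10 = 120 - 220 + 60 = -40
|p| = √((-10)² + (-11)² + 6²) = √257 ≈ 16.03
|q| = √((-12)² + 20² + 10²) = √644 ≈ 25.38
cos θ = (p·q)/(|p||q|) = -40/(16.03·25.38) ≈ -0.09832
θ = arccos(-0.09832) ≈ 95.64°

95.64°


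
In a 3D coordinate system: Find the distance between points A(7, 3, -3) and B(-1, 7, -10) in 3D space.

d = √[(x₂-x₁)² + (y₂-y₁)² + (z₂-z₁)²]
  = √[(-8)² + 4² + (-7)²]
  = √[64 + 16 + 49]
  = √129
  ≈ 11.36

11.36


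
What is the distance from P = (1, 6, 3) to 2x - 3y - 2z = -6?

distance = |a·x₀ + b·y₀ + c·z₀ - d| / √(a² + b² + c²)
  = |2·1 + (-3)·6 + (-2)·3 - (-6)| / √(2² + (-3)² + (-2)²)
  = |2 - 18 - 6 + 6| / √(4 + 9 + 4)
  = |-16| / √17
  = 16 / 4.123
  ≈ 3.881

3.881


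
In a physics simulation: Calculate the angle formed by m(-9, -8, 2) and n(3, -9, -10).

m·n = (-9)·3 + (-8)·(-9) + 2·(-10) = -27 + 72 - 20 = 25
|m| = √((-9)² + (-8)² + 2²) = √149 ≈ 12.21
|n| = √(3² + (-9)² + (-10)²) = √190 ≈ 13.78
cos θ = (m·n)/(|m||n|) = 25/(12.21·13.78) ≈ 0.1486
θ = arccos(0.1486) ≈ 81.46°

81.46°


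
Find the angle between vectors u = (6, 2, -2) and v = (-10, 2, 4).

u·v = 6·(-10) + 2·2 + (-2)·4 = -60 + 4 - 8 = -64
|u| = √(6² + 2² + (-2)²) = √44 ≈ 6.633
|v| = √((-10)² + 2² + 4²) = √120 ≈ 10.95
cos θ = (u·v)/(|u||v|) = -64/(6.633·10.95) ≈ -0.8808
θ = arccos(-0.8808) ≈ 151.7°

151.7°


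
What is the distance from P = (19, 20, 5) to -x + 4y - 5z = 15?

distance = |a·x₀ + b·y₀ + c·z₀ - d| / √(a² + b² + c²)
  = |(-1)·19 + 4·20 + (-5)·5 - 15| / √((-1)² + 4² + (-5)²)
  = |-19 + 80 - 25 - 15| / √(1 + 16 + 25)
  = |21| / √42
  = 21 / 6.481
  ≈ 3.24

3.24


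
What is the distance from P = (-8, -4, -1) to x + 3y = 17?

distance = |a·x₀ + b·y₀ + c·z₀ - d| / √(a² + b² + c²)
  = |1·(-8) + 3·(-4) + 0·(-1) - 17| / √(1² + 3² + 0²)
  = |-8 - 12 + 0 - 17| / √(1 + 9 + 0)
  = |-37| / √10
  = 37 / 3.162
  ≈ 11.7

11.7


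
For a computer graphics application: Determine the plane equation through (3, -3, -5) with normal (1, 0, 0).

The plane through P with normal n = (a, b, c) satisfies n·(r - P) = 0,
i.e. ax + by + cz = a·x₀ + b·y₀ + c·z₀.
d = 1·3 + 0·(-3) + 0·(-5)
  = 3 + 0 + 0
  = 3
Equation: x = 3

x = 3


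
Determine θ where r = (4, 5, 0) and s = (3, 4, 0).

r·s = 4·3 + 5·4 + 0·0 = 12 + 20 + 0 = 32
|r| = √(4² + 5² + 0²) = √41 ≈ 6.403
|s| = √(3² + 4² + 0²) = √25 ≈ 5
cos θ = (r·s)/(|r||s|) = 32/(6.403·5) ≈ 0.9995
θ = arccos(0.9995) ≈ 1.79°

1.79°


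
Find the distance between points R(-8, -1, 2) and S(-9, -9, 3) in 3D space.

d = √[(x₂-x₁)² + (y₂-y₁)² + (z₂-z₁)²]
  = √[(-1)² + (-8)² + 1²]
  = √[1 + 64 + 1]
  = √66
  ≈ 8.124

8.124


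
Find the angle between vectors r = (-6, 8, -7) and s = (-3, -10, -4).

r·s = (-6)·(-3) + 8·(-10) + (-7)·(-4) = 18 - 80 + 28 = -34
|r| = √((-6)² + 8² + (-7)²) = √149 ≈ 12.21
|s| = √((-3)² + (-10)² + (-4)²) = √125 ≈ 11.18
cos θ = (r·s)/(|r||s|) = -34/(12.21·11.18) ≈ -0.2491
θ = arccos(-0.2491) ≈ 104.4°

104.4°


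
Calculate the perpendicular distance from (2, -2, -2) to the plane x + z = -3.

distance = |a·x₀ + b·y₀ + c·z₀ - d| / √(a² + b² + c²)
  = |1·2 + 0·(-2) + 1·(-2) - (-3)| / √(1² + 0² + 1²)
  = |2 + 0 - 2 + 3| / √(1 + 0 + 1)
  = |3| / √2
  = 3 / 1.414
  ≈ 2.121

2.121


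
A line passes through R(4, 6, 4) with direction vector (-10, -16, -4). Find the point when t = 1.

P(t) = R + t·d
  = (4 + (-10)·1, 6 + (-16)·1, 4 + (-4)·1)
  = (4 - 10, 6 - 16, 4 - 4)
  = (-6, -10, 0)

(-6, -10, 0)


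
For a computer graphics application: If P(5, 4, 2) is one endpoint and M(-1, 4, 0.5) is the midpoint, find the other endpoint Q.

Q = 2M - P
  = (2·(-1) - 5, 2·4 - 4, 2·0.5 - 2)
  = (-2 - 5, 8 - 4, 1 - 2)
  = (-7, 4, -1)

(-7, 4, -1)
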